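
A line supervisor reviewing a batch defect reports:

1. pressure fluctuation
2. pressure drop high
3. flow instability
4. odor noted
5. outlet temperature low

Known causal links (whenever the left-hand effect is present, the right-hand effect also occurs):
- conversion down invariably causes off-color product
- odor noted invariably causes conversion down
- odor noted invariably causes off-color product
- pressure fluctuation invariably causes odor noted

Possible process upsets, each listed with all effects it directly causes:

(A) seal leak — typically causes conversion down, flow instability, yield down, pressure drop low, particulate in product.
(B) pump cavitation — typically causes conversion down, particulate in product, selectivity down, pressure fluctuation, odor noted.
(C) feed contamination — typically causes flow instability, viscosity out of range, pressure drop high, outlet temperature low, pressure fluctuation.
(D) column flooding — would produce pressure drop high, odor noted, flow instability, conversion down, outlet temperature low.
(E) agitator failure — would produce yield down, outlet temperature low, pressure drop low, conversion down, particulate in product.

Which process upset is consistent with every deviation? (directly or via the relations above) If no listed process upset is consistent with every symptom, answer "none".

C

Testing each hypothesis:
(A) seal leak — pressure fluctuation -; pressure drop high -; flow instability +; odor noted -; outlet temperature low -
(B) pump cavitation — does not account for pressure drop high, flow instability, outlet temperature low
(C) feed contamination — pressure fluctuation +; pressure drop high +; flow instability +; odor noted + (by pressure fluctuation → odor noted); outlet temperature low +
(D) column flooding — does not account for pressure fluctuation
(E) agitator failure — pressure fluctuation -; pressure drop high -; flow instability -; odor noted -; outlet temperature low +
(C) alone accounts for all the evidence.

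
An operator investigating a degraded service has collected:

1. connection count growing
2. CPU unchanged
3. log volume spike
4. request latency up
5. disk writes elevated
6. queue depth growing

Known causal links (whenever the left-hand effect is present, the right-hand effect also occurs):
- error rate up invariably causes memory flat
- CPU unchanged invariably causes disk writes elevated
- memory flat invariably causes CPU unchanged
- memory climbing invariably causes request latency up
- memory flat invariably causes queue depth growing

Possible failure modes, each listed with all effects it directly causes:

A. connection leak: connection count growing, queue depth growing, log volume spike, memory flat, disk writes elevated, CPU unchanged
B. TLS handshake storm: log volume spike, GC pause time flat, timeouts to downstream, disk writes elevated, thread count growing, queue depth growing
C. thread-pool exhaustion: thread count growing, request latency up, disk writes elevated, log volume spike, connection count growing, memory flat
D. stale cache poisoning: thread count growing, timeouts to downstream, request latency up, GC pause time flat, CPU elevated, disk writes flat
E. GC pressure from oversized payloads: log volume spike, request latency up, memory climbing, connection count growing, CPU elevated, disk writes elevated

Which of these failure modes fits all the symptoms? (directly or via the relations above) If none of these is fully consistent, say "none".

C

Checking each candidate against the observations:
(A) connection leak — connection count growing +; CPU unchanged +; log volume spike +; request latency up -; disk writes elevated +; queue depth growing +
(B) TLS handshake storm — connection count growing -; CPU unchanged -; log volume spike +; request latency up -; disk writes elevated +; queue depth growing +
(C) thread-pool exhaustion — connection count growing +; CPU unchanged + (by memory flat → CPU unchanged); log volume spike +; request latency up +; disk writes elevated +; queue depth growing + (by memory flat → queue depth growing)
(D) stale cache poisoning — connection count growing -; CPU unchanged -; log volume spike -; request latency up +; disk writes elevated -; queue depth growing -
(E) GC pressure from oversized payloads — fails on CPU unchanged, queue depth growing (predicts CPU elevated, not CPU unchanged)
Only (C) is consistent with every observation.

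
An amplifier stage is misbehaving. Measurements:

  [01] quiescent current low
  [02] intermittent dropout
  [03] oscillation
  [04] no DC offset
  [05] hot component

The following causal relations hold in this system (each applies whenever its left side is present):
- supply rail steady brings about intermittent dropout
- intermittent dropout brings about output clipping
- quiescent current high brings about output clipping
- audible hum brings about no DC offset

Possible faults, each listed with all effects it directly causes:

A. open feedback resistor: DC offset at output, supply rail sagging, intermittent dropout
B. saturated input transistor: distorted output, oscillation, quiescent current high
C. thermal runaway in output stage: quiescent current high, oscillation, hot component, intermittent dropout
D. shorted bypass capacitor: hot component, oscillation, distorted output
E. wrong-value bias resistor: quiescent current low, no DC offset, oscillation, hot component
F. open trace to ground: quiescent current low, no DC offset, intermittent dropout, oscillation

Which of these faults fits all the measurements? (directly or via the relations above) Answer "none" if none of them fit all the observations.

none

Testing each hypothesis:
(A) open feedback resistor — fails on quiescent current low, oscillation, no DC offset, hot component (predicts DC offset at output, not no DC offset)
(B) saturated input transistor — fails on quiescent current low, intermittent dropout, no DC offset, hot component (predicts quiescent current high, not quiescent current low)
(C) thermal runaway in output stage — quiescent current low miss; intermittent dropout match; oscillation match; no DC offset miss; hot component match
(D) shorted bypass capacitor — does not account for quiescent current low, intermittent dropout, no DC offset
(E) wrong-value bias resistor — quiescent current low match; intermittent dropout miss; oscillation match; no DC offset match; hot component match
(F) open trace to ground — quiescent current low match; intermittent dropout match; oscillation match; no DC offset match; hot component miss
No candidate is consistent with all observations.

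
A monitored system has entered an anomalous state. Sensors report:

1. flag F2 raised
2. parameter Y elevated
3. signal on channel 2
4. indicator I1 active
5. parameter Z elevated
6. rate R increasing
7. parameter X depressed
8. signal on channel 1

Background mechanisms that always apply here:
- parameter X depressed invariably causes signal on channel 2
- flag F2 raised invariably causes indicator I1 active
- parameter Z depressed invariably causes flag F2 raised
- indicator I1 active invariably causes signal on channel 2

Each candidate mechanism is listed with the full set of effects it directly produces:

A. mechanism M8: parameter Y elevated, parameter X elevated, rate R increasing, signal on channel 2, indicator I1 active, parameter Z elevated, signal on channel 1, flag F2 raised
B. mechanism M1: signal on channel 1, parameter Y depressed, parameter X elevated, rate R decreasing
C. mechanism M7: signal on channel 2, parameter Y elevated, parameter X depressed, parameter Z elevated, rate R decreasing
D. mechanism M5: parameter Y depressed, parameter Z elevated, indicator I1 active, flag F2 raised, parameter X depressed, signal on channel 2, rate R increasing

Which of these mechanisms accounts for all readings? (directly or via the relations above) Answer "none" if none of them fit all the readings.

none

Checking each candidate against the observations:
(A) mechanism M8 — fails on parameter X depressed (predicts parameter X elevated, not parameter X depressed)
(B) mechanism M1 — fails on flag F2 raised, parameter Y elevated, signal on channel 2, indicator I1 active, parameter Z elevated, rate R increasing, parameter X depressed (predicts parameter Y depressed, not parameter Y elevated; predicts rate R decreasing, not rate R increasing; predicts parameter X elevated, not parameter X depressed)
(C) mechanism M7 — fails on flag F2 raised, indicator I1 active, rate R increasing, signal on channel 1 (predicts rate R decreasing, not rate R increasing)
(D) mechanism M5 — fails on parameter Y elevated, signal on channel 1 (predicts parameter Y depressed, not parameter Y elevated)
None of the listed candidates fits everything.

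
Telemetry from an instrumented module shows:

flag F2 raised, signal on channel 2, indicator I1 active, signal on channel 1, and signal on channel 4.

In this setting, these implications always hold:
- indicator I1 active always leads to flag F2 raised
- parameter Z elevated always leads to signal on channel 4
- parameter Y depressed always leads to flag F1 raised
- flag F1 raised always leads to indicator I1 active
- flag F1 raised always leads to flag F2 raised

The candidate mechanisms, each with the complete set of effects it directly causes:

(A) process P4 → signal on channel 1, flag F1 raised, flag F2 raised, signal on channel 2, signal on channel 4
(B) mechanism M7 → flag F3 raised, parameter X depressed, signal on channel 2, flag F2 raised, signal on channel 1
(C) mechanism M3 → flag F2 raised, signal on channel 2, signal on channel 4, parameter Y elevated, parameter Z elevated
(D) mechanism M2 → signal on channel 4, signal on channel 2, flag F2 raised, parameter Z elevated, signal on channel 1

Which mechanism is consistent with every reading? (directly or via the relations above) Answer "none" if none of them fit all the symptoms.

For each candidate, compare predicted effects to what was observed:
(A) process P4 — flag F2 raised match; signal on channel 2 match; indicator I1 active match (through flag F1 raised → indicator I1 active); signal on channel 1 match; signal on channel 4 match
(B) mechanism M7 — does not account for indicator I1 active, signal on channel 4
(C) mechanism M3 — flag F2 raised match; signal on channel 2 match; indicator I1 active miss; signal on channel 1 miss; signal on channel 4 match
(D) mechanism M2 — does not account for indicator I1 active
(A) is the only candidate with no mismatches.

A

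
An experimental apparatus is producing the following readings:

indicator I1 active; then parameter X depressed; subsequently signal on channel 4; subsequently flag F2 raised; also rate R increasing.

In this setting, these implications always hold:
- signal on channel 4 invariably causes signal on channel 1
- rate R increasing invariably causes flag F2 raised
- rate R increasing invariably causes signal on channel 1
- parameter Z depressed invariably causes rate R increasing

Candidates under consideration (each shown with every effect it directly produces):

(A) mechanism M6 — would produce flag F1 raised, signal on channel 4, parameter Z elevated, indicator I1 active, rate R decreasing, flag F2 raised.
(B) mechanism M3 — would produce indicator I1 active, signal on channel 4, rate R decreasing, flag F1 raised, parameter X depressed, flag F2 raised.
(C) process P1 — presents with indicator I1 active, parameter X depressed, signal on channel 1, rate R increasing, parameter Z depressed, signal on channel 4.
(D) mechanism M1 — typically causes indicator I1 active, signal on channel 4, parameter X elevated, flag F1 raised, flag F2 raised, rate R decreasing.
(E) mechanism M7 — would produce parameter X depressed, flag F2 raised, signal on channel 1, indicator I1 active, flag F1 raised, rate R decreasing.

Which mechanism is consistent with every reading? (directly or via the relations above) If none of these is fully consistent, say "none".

C

For each candidate, compare predicted effects to what was observed:
(A) mechanism M6 — fails on parameter X depressed, rate R increasing (predicts rate R decreasing, not rate R increasing)
(B) mechanism M3 — indicator I1 active ✓; parameter X depressed ✓; signal on channel 4 ✓; flag F2 raised ✓; rate R increasing ✗
(C) process P1 — accounts for every observation (flag F2 raised through rate R increasing → flag F2 raised)
(D) mechanism M1 — indicator I1 active ✓; parameter X depressed ✗; signal on channel 4 ✓; flag F2 raised ✓; rate R increasing ✗
(E) mechanism M7 — indicator I1 active ✓; parameter X depressed ✓; signal on channel 4 ✗; flag F2 raised ✓; rate R increasing ✗
(C) alone accounts for all the evidence.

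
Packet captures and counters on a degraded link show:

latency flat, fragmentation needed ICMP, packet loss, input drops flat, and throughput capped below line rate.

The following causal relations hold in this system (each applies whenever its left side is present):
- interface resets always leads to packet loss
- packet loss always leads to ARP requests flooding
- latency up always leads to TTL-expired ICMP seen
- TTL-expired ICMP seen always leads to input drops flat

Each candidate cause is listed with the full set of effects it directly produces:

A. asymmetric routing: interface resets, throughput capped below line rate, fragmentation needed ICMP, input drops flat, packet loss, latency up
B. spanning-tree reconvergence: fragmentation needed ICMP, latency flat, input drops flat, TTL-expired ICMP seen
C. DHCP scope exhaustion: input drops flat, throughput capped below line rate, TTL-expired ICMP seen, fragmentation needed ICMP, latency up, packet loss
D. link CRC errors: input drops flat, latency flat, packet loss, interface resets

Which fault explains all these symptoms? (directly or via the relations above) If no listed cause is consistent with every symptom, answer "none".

Per-candidate check:
(A) asymmetric routing — latency flat miss; fragmentation needed ICMP match; packet loss match; input drops flat match; throughput capped below line rate match
(B) spanning-tree reconvergence — does not account for packet loss, throughput capped below line rate
(C) DHCP scope exhaustion — fails on latency flat (predicts latency up, not latency flat)
(D) link CRC errors — does not account for fragmentation needed ICMP, throughput capped below line rate
No candidate is consistent with all observations.

none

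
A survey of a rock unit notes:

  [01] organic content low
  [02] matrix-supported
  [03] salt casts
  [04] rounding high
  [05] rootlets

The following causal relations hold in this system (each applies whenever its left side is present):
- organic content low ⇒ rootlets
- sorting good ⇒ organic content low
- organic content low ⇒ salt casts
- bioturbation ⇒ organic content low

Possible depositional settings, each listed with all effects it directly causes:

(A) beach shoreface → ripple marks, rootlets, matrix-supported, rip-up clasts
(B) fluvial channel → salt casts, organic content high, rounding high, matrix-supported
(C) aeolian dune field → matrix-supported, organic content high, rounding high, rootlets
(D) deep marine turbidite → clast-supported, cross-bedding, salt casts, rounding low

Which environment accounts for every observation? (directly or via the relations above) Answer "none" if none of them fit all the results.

Per-candidate check:
(A) beach shoreface — does not account for organic content low, salt casts, rounding high
(B) fluvial channel — organic content low miss; matrix-supported match; salt casts match; rounding high match; rootlets miss
(C) aeolian dune field — organic content low miss; matrix-supported match; salt casts miss; rounding high match; rootlets match
(D) deep marine turbidite — fails on organic content low, matrix-supported, rounding high, rootlets (predicts clast-supported, not matrix-supported; predicts rounding low, not rounding high)
Every candidate fails on at least one observation.

none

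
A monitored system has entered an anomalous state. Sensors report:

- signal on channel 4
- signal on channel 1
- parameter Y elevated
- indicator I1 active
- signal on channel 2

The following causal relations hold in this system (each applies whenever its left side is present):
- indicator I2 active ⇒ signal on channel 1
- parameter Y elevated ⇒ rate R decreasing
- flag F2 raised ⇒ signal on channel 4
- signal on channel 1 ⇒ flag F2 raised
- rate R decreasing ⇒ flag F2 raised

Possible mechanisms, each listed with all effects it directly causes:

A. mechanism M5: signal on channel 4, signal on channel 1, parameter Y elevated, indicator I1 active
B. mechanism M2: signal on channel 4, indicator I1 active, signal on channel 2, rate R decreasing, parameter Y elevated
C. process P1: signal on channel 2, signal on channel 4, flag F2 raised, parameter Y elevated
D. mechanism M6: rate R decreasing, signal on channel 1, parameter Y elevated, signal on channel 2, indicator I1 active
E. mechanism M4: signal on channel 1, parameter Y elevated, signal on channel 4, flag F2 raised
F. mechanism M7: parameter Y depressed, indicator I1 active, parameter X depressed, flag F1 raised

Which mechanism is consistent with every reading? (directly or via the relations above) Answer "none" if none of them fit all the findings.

For each candidate, compare predicted effects to what was observed:
(A) mechanism M5 — signal on channel 4 match; signal on channel 1 match; parameter Y elevated match; indicator I1 active match; signal on channel 2 miss
(B) mechanism M2 — signal on channel 4 match; signal on channel 1 miss; parameter Y elevated match; indicator I1 active match; signal on channel 2 match
(C) process P1 — does not account for signal on channel 1, indicator I1 active
(D) mechanism M6 — accounts for every observation (signal on channel 4 by signal on channel 1 → flag F2 raised → signal on channel 4)
(E) mechanism M4 — does not account for indicator I1 active, signal on channel 2
(F) mechanism M7 — signal on channel 4 miss; signal on channel 1 miss; parameter Y elevated miss; indicator I1 active match; signal on channel 2 miss
(D) is the only candidate with no mismatches.

D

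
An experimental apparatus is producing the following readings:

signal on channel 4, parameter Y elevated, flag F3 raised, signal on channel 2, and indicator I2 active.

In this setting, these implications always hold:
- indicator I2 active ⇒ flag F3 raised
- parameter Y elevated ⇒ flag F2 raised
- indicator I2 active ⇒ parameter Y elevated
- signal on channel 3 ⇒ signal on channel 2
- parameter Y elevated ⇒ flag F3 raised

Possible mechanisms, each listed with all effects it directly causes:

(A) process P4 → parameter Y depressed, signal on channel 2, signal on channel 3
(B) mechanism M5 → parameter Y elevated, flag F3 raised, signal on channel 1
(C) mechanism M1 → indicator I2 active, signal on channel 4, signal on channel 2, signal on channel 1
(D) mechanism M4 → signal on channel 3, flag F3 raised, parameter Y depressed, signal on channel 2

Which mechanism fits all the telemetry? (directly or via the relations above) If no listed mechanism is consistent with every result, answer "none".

C

Per-candidate check:
(A) process P4 — signal on channel 4 -; parameter Y elevated -; flag F3 raised -; signal on channel 2 +; indicator I2 active -
(B) mechanism M5 — signal on channel 4 -; parameter Y elevated +; flag F3 raised +; signal on channel 2 -; indicator I2 active -
(C) mechanism M1 — signal on channel 4 +; parameter Y elevated + (by indicator I2 active → parameter Y elevated); flag F3 raised + (by indicator I2 active → flag F3 raised); signal on channel 2 +; indicator I2 active +
(D) mechanism M4 — signal on channel 4 -; parameter Y elevated -; flag F3 raised +; signal on channel 2 +; indicator I2 active -
(C) is the only candidate with no mismatches.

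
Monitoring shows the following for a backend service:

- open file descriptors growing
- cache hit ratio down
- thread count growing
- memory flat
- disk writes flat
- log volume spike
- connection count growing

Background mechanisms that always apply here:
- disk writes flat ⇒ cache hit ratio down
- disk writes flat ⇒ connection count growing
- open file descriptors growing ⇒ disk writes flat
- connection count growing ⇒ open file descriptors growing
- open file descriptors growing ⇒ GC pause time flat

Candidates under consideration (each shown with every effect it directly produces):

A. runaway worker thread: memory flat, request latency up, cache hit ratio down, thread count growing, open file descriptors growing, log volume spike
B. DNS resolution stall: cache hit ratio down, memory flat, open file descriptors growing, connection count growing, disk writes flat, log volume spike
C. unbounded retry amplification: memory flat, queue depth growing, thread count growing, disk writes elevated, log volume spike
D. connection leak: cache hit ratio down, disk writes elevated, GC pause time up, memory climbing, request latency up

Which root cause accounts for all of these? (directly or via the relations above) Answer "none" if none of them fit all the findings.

A

For each candidate, compare predicted effects to what was observed:
(A) runaway worker thread — open file descriptors growing ✓; cache hit ratio down ✓; thread count growing ✓; memory flat ✓; disk writes flat ✓ (via open file descriptors growing → disk writes flat); log volume spike ✓; connection count growing ✓ (via open file descriptors growing → disk writes flat → connection count growing)
(B) DNS resolution stall — does not account for thread count growing
(C) unbounded retry amplification — open file descriptors growing ✗; cache hit ratio down ✗; thread count growing ✓; memory flat ✓; disk writes flat ✗; log volume spike ✓; connection count growing ✗
(D) connection leak — open file descriptors growing ✗; cache hit ratio down ✓; thread count growing ✗; memory flat ✗; disk writes flat ✗; log volume spike ✗; connection count growing ✗
(A) is the only candidate with no mismatches.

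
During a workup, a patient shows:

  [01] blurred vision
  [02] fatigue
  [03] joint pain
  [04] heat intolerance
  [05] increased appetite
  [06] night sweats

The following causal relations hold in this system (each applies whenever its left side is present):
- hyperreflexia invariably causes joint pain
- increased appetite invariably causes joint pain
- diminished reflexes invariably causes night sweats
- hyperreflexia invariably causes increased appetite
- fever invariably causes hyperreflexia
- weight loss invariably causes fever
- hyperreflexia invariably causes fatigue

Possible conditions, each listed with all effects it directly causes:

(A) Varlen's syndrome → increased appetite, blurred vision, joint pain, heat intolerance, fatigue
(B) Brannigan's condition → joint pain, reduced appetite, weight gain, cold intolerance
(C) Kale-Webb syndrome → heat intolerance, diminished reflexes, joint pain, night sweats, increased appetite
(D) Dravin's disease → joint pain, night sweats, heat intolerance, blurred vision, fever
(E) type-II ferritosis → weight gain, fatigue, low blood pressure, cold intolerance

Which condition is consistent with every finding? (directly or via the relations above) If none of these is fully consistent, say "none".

D

Per-candidate check:
(A) Varlen's syndrome — does not account for night sweats
(B) Brannigan's condition — fails on blurred vision, fatigue, heat intolerance, increased appetite, night sweats (predicts cold intolerance, not heat intolerance; predicts reduced appetite, not increased appetite)
(C) Kale-Webb syndrome — blurred vision miss; fatigue miss; joint pain match; heat intolerance match; increased appetite match; night sweats match
(D) Dravin's disease — accounts for every observation (fatigue via fever → hyperreflexia → fatigue)
(E) type-II ferritosis — blurred vision miss; fatigue match; joint pain miss; heat intolerance miss; increased appetite miss; night sweats miss
(D) alone accounts for all the evidence.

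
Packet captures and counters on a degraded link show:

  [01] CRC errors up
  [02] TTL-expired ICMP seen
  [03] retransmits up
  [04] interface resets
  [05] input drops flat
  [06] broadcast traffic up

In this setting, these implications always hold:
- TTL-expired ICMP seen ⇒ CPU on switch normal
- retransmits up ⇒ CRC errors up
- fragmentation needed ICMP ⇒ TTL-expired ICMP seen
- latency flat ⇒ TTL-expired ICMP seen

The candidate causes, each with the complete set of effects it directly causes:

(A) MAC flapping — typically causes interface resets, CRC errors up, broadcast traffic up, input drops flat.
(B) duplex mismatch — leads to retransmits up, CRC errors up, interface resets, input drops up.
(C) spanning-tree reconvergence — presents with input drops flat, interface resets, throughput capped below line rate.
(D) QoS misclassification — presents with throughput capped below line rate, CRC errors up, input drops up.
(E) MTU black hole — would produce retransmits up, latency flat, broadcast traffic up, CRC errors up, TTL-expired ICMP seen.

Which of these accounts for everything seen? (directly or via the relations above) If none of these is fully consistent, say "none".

Checking each candidate against the observations:
(A) MAC flapping — CRC errors up yes; TTL-expired ICMP seen NO; retransmits up NO; interface resets yes; input drops flat yes; broadcast traffic up yes
(B) duplex mismatch — CRC errors up yes; TTL-expired ICMP seen NO; retransmits up yes; interface resets yes; input drops flat NO; broadcast traffic up NO
(C) spanning-tree reconvergence — CRC errors up NO; TTL-expired ICMP seen NO; retransmits up NO; interface resets yes; input drops flat yes; broadcast traffic up NO
(D) QoS misclassification — CRC errors up yes; TTL-expired ICMP seen NO; retransmits up NO; interface resets NO; input drops flat NO; broadcast traffic up NO
(E) MTU black hole — does not account for interface resets, input drops flat
Every candidate fails on at least one observation.

none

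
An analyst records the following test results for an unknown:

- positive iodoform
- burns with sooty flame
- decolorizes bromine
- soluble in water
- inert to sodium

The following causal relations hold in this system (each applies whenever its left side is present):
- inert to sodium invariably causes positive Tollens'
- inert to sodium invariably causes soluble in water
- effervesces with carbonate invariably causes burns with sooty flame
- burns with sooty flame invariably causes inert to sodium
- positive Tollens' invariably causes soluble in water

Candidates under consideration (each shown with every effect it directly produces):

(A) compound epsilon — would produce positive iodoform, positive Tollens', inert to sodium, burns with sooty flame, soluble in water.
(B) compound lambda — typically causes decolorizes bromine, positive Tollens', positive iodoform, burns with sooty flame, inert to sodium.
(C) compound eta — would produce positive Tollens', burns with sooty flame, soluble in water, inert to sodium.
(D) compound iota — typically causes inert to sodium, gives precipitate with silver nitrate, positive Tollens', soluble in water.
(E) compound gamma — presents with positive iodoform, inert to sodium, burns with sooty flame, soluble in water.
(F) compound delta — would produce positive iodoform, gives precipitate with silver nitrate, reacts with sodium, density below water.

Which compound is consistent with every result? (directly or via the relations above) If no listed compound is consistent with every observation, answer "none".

Checking each candidate against the observations:
(A) compound epsilon — does not account for decolorizes bromine
(B) compound lambda — positive iodoform ✓; burns with sooty flame ✓; decolorizes bromine ✓; soluble in water ✓ (through positive Tollens' → soluble in water); inert to sodium ✓
(C) compound eta — does not account for positive iodoform, decolorizes bromine
(D) compound iota — does not account for positive iodoform, burns with sooty flame, decolorizes bromine
(E) compound gamma — does not account for decolorizes bromine
(F) compound delta — fails on burns with sooty flame, decolorizes bromine, soluble in water, inert to sodium (predicts reacts with sodium, not inert to sodium)
(B) alone accounts for all the evidence.

B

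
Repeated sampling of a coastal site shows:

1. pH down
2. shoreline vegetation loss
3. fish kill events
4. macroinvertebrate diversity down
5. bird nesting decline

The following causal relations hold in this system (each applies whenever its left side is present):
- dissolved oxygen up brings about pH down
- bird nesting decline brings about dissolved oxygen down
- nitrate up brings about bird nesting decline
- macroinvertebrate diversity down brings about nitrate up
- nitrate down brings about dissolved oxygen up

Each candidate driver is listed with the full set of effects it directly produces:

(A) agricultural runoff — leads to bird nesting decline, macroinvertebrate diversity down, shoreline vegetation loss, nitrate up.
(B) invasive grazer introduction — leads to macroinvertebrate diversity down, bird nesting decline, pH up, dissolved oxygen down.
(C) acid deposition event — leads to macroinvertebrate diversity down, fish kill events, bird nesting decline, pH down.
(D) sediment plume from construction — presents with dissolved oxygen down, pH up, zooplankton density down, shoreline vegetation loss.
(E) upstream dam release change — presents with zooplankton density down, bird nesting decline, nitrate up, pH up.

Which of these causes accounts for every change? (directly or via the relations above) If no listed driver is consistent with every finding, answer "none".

none

Per-candidate check:
(A) agricultural runoff — does not account for pH down, fish kill events
(B) invasive grazer introduction — fails on pH down, shoreline vegetation loss, fish kill events (predicts pH up, not pH down)
(C) acid deposition event — does not account for shoreline vegetation loss
(D) sediment plume from construction — pH down -; shoreline vegetation loss +; fish kill events -; macroinvertebrate diversity down -; bird nesting decline -
(E) upstream dam release change — pH down -; shoreline vegetation loss -; fish kill events -; macroinvertebrate diversity down -; bird nesting decline +
None of the listed candidates fits everything.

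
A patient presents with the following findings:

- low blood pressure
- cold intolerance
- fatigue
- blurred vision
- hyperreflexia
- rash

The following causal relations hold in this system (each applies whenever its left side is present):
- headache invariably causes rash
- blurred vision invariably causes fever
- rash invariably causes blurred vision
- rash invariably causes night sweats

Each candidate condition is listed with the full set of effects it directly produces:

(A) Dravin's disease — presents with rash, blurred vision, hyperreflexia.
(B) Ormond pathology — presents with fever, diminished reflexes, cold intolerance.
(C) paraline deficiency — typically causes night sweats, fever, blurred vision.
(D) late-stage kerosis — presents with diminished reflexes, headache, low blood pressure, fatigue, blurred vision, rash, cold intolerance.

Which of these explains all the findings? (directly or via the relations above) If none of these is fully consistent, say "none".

Per-candidate check:
(A) Dravin's disease — low blood pressure NO; cold intolerance NO; fatigue NO; blurred vision yes; hyperreflexia yes; rash yes
(B) Ormond pathology — fails on low blood pressure, fatigue, blurred vision, hyperreflexia, rash (predicts diminished reflexes, not hyperreflexia)
(C) paraline deficiency — low blood pressure NO; cold intolerance NO; fatigue NO; blurred vision yes; hyperreflexia NO; rash NO
(D) late-stage kerosis — fails on hyperreflexia (predicts diminished reflexes, not hyperreflexia)
None of the listed candidates fits everything.

none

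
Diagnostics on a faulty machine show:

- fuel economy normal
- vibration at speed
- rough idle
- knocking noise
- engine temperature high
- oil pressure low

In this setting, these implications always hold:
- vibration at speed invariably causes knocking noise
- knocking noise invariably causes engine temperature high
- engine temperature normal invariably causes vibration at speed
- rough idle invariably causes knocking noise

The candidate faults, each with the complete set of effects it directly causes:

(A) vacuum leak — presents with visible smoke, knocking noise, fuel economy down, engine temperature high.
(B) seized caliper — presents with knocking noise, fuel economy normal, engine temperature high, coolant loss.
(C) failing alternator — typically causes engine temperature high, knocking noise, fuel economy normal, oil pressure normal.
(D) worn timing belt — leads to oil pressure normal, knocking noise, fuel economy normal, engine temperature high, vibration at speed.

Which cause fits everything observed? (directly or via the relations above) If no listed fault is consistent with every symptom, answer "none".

none

Checking each candidate against the observations:
(A) vacuum leak — fails on fuel economy normal, vibration at speed, rough idle, oil pressure low (predicts fuel economy down, not fuel economy normal)
(B) seized caliper — does not account for vibration at speed, rough idle, oil pressure low
(C) failing alternator — fuel economy normal ✓; vibration at speed ✗; rough idle ✗; knocking noise ✓; engine temperature high ✓; oil pressure low ✗
(D) worn timing belt — fails on rough idle, oil pressure low (predicts oil pressure normal, not oil pressure low)
Every candidate fails on at least one observation.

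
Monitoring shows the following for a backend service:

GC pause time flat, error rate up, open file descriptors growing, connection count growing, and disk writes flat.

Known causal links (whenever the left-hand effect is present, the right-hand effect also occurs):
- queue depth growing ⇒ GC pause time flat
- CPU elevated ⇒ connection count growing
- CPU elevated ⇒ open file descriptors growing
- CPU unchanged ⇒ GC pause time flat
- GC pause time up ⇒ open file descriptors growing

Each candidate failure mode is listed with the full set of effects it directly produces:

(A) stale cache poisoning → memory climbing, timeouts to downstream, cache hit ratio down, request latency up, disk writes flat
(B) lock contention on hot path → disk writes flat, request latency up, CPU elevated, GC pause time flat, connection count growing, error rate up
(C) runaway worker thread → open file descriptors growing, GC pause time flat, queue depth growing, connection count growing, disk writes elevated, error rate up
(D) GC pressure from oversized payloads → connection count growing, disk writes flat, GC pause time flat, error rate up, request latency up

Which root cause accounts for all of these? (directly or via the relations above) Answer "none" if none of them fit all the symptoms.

B

Checking each candidate against the observations:
(A) stale cache poisoning — GC pause time flat -; error rate up -; open file descriptors growing -; connection count growing -; disk writes flat +
(B) lock contention on hot path — GC pause time flat +; error rate up +; open file descriptors growing + (via CPU elevated → open file descriptors growing); connection count growing +; disk writes flat +
(C) runaway worker thread — GC pause time flat +; error rate up +; open file descriptors growing +; connection count growing +; disk writes flat -
(D) GC pressure from oversized payloads — does not account for open file descriptors growing
(B) is the only candidate with no mismatches.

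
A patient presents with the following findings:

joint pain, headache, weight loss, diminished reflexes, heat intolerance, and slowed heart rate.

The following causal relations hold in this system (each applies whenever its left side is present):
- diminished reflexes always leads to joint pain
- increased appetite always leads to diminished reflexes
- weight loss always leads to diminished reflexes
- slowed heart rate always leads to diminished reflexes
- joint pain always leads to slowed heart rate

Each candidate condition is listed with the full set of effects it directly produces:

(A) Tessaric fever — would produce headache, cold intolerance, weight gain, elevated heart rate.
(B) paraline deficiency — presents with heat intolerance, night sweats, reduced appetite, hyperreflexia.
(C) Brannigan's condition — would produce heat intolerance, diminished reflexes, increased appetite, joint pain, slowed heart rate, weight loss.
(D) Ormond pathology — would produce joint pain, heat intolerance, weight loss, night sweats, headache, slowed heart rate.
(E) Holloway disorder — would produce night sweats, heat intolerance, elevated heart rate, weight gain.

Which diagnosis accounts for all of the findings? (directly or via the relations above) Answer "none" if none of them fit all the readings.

Per-candidate check:
(A) Tessaric fever — fails on joint pain, weight loss, diminished reflexes, heat intolerance, slowed heart rate (predicts weight gain, not weight loss; predicts cold intolerance, not heat intolerance; predicts elevated heart rate, not slowed heart rate)
(B) paraline deficiency — fails on joint pain, headache, weight loss, diminished reflexes, slowed heart rate (predicts hyperreflexia, not diminished reflexes)
(C) Brannigan's condition — does not account for headache
(D) Ormond pathology — accounts for every observation (diminished reflexes by slowed heart rate → diminished reflexes)
(E) Holloway disorder — joint pain NO; headache NO; weight loss NO; diminished reflexes NO; heat intolerance yes; slowed heart rate NO
(D) is the only candidate with no mismatches.

D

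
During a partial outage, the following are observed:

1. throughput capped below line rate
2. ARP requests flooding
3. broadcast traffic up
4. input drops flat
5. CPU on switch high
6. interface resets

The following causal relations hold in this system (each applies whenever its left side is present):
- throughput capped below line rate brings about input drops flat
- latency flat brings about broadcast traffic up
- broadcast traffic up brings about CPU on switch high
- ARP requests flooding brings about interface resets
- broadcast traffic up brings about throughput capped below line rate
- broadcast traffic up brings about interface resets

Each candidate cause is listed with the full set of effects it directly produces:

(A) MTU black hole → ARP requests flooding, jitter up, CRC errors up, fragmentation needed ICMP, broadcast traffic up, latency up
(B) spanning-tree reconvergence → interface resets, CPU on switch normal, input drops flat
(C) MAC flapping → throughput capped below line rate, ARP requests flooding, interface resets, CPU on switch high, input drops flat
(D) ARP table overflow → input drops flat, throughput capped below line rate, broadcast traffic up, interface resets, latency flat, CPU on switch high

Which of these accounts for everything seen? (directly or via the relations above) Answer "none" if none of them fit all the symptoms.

A

Testing each hypothesis:
(A) MTU black hole — accounts for every observation (throughput capped below line rate via broadcast traffic up → throughput capped below line rate)
(B) spanning-tree reconvergence — throughput capped below line rate -; ARP requests flooding -; broadcast traffic up -; input drops flat +; CPU on switch high -; interface resets +
(C) MAC flapping — does not account for broadcast traffic up
(D) ARP table overflow — throughput capped below line rate +; ARP requests flooding -; broadcast traffic up +; input drops flat +; CPU on switch high +; interface resets +
(A) alone accounts for all the evidence.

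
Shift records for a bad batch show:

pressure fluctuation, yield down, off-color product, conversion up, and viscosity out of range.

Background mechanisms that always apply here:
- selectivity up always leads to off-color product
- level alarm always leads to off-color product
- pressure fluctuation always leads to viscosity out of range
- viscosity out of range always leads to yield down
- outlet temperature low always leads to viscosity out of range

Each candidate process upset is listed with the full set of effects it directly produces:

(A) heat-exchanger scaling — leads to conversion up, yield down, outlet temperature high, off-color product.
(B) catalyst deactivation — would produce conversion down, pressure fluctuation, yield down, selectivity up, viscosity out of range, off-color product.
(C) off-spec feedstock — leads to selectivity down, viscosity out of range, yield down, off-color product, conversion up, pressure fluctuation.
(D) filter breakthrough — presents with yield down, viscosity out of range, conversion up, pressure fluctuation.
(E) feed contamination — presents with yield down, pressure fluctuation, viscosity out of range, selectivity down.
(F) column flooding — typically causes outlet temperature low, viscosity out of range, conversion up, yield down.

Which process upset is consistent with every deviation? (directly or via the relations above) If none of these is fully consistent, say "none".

Testing each hypothesis:
(A) heat-exchanger scaling — does not account for pressure fluctuation, viscosity out of range
(B) catalyst deactivation — pressure fluctuation ✓; yield down ✓; off-color product ✓; conversion up ✗; viscosity out of range ✓
(C) off-spec feedstock — pressure fluctuation ✓; yield down ✓; off-color product ✓; conversion up ✓; viscosity out of range ✓
(D) filter breakthrough — pressure fluctuation ✓; yield down ✓; off-color product ✗; conversion up ✓; viscosity out of range ✓
(E) feed contamination — pressure fluctuation ✓; yield down ✓; off-color product ✗; conversion up ✗; viscosity out of range ✓
(F) column flooding — does not account for pressure fluctuation, off-color product
Only (C) is consistent with every observation.

C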